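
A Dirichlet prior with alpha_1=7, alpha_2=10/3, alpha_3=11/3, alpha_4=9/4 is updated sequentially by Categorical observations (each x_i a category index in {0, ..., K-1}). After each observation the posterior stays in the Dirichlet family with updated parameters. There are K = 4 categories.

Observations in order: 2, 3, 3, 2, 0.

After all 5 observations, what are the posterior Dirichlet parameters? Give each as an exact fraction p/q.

obs 1: x=2 → posterior Dirichlet(7, 10/3, 14/3, 9/4)
obs 2: x=3 → posterior Dirichlet(7, 10/3, 14/3, 13/4)
obs 3: x=3 → posterior Dirichlet(7, 10/3, 14/3, 17/4)
obs 4: x=2 → posterior Dirichlet(7, 10/3, 17/3, 17/4)
obs 5: x=0 → posterior Dirichlet(8, 10/3, 17/3, 17/4)

alpha_1=8, alpha_2=10/3, alpha_3=17/3, alpha_4=17/4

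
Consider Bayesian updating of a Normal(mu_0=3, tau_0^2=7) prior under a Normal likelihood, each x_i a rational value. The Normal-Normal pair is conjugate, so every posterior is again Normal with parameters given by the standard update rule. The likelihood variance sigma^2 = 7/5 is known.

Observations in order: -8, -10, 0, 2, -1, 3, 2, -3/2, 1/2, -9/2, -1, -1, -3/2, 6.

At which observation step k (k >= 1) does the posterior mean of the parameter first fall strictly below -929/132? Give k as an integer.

obs 1: x=-8 → posterior Normal(-37/6, 7/6)
obs 2: x=-10 → posterior Normal(-87/11, 7/11)
obs 3: x=0 → posterior Normal(-87/16, 7/16)
obs 4: x=2 → posterior Normal(-11/3, 1/3)
obs 5: x=-1 → posterior Normal(-41/13, 7/26)
obs 6: x=3 → posterior Normal(-67/31, 7/31)
obs 7: x=2 → posterior Normal(-19/12, 7/36)
obs 8: x=-3/2 → posterior Normal(-129/82, 7/41)
obs 9: x=1/2 → posterior Normal(-31/23, 7/46)
obs 10: x=-9/2 → posterior Normal(-169/102, 7/51)
obs 11: x=-1 → posterior Normal(-179/112, 1/8)
obs 12: x=-1 → posterior Normal(-189/122, 7/61)
obs 13: x=-3/2 → posterior Normal(-17/11, 7/66)
obs 14: x=6 → posterior Normal(-72/71, 7/71)

k = 2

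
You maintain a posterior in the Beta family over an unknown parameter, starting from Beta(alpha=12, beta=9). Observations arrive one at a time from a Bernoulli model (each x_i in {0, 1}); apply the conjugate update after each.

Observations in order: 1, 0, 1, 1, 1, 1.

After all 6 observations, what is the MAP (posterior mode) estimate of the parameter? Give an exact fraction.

16/25

obs 1: x=1 → posterior Beta(13, 9)
obs 2: x=0 → posterior Beta(13, 10)
obs 3: x=1 → posterior Beta(14, 10)
obs 4: x=1 → posterior Beta(15, 10)
obs 5: x=1 → posterior Beta(16, 10)
obs 6: x=1 → posterior Beta(17, 10)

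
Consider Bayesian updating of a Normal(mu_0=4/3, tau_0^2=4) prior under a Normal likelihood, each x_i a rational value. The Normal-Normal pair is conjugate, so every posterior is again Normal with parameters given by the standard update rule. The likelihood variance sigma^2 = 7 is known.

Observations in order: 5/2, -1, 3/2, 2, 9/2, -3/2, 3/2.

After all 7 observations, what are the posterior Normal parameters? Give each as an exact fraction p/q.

obs 1: x=5/2 → posterior Normal(58/33, 28/11)
obs 2: x=-1 → posterior Normal(46/45, 28/15)
obs 3: x=3/2 → posterior Normal(64/57, 28/19)
obs 4: x=2 → posterior Normal(88/69, 28/23)
obs 5: x=9/2 → posterior Normal(142/81, 28/27)
obs 6: x=-3/2 → posterior Normal(4/3, 28/31)
obs 7: x=3/2 → posterior Normal(142/105, 4/5)

mu_0=142/105, tau_0^2=4/5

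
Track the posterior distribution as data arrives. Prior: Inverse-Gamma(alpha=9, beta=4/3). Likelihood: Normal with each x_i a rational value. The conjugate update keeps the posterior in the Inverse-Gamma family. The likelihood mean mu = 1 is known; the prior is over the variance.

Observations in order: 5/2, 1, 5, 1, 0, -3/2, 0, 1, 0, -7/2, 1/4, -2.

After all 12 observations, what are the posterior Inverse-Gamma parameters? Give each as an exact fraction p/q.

obs 1: x=5/2 → posterior Inverse-Gamma(19/2, 59/24)
obs 2: x=1 → posterior Inverse-Gamma(10, 59/24)
obs 3: x=5 → posterior Inverse-Gamma(21/2, 251/24)
obs 4: x=1 → posterior Inverse-Gamma(11, 251/24)
obs 5: x=0 → posterior Inverse-Gamma(23/2, 263/24)
obs 6: x=-3/2 → posterior Inverse-Gamma(12, 169/12)
obs 7: x=0 → posterior Inverse-Gamma(25/2, 175/12)
obs 8: x=1 → posterior Inverse-Gamma(13, 175/12)
obs 9: x=0 → posterior Inverse-Gamma(27/2, 181/12)
obs 10: x=-7/2 → posterior Inverse-Gamma(14, 605/24)
obs 11: x=1/4 → posterior Inverse-Gamma(29/2, 2447/96)
obs 12: x=-2 → posterior Inverse-Gamma(15, 2879/96)

alpha=15, beta=2879/96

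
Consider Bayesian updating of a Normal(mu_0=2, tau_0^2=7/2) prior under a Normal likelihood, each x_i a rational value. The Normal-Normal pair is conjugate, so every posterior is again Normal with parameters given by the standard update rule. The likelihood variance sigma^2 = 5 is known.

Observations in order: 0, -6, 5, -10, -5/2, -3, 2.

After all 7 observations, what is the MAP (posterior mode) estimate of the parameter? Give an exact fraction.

obs 1: x=0 → posterior Normal(20/17, 35/17)
obs 2: x=-6 → posterior Normal(-11/12, 35/24)
obs 3: x=5 → posterior Normal(13/31, 35/31)
obs 4: x=-10 → posterior Normal(-3/2, 35/38)
obs 5: x=-5/2 → posterior Normal(-149/90, 7/9)
obs 6: x=-3 → posterior Normal(-191/104, 35/52)
obs 7: x=2 → posterior Normal(-163/118, 35/59)

-163/118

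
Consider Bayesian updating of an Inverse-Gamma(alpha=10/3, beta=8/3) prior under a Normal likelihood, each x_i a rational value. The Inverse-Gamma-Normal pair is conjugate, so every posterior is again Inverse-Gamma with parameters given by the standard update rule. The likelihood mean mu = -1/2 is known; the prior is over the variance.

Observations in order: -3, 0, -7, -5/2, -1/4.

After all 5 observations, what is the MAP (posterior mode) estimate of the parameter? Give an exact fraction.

2791/656

obs 1: x=-3 → posterior Inverse-Gamma(23/6, 139/24)
obs 2: x=0 → posterior Inverse-Gamma(13/3, 71/12)
obs 3: x=-7 → posterior Inverse-Gamma(29/6, 649/24)
obs 4: x=-5/2 → posterior Inverse-Gamma(16/3, 697/24)
obs 5: x=-1/4 → posterior Inverse-Gamma(35/6, 2791/96)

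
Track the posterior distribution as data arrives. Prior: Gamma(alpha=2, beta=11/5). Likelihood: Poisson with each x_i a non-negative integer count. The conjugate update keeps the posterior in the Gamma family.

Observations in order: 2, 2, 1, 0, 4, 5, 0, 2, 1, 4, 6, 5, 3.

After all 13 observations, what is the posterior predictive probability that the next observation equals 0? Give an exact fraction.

3891373476113265009874824704622118926003322994718085699009918875467776/41109831670569663658300086939077404909608122265524774868353822811305361

obs 1: x=2 → posterior Gamma(4, 16/5)
obs 2: x=2 → posterior Gamma(6, 21/5)
obs 3: x=1 → posterior Gamma(7, 26/5)
obs 4: x=0 → posterior Gamma(7, 31/5)
obs 5: x=4 → posterior Gamma(11, 36/5)
obs 6: x=5 → posterior Gamma(16, 41/5)
obs 7: x=0 → posterior Gamma(16, 46/5)
obs 8: x=2 → posterior Gamma(18, 51/5)
obs 9: x=1 → posterior Gamma(19, 56/5)
obs 10: x=4 → posterior Gamma(23, 61/5)
obs 11: x=6 → posterior Gamma(29, 66/5)
obs 12: x=5 → posterior Gamma(34, 71/5)
obs 13: x=3 → posterior Gamma(37, 76/5)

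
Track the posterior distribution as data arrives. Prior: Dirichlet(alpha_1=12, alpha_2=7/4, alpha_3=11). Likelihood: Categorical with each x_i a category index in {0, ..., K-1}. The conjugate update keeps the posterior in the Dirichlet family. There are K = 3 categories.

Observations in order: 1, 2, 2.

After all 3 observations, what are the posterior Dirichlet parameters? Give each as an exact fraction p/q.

obs 1: x=1 → posterior Dirichlet(12, 11/4, 11)
obs 2: x=2 → posterior Dirichlet(12, 11/4, 12)
obs 3: x=2 → posterior Dirichlet(12, 11/4, 13)

alpha_1=12, alpha_2=11/4, alpha_3=13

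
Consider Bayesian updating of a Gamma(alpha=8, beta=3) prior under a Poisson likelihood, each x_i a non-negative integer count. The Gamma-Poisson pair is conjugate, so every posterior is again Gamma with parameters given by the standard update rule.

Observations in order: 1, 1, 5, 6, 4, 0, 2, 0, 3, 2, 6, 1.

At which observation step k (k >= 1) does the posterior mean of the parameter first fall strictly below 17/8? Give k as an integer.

obs 1: x=1 → posterior Gamma(9, 4)
obs 2: x=1 → posterior Gamma(10, 5)
obs 3: x=5 → posterior Gamma(15, 6)
obs 4: x=6 → posterior Gamma(21, 7)
obs 5: x=4 → posterior Gamma(25, 8)
obs 6: x=0 → posterior Gamma(25, 9)
obs 7: x=2 → posterior Gamma(27, 10)
obs 8: x=0 → posterior Gamma(27, 11)
obs 9: x=3 → posterior Gamma(30, 12)
obs 10: x=2 → posterior Gamma(32, 13)
obs 11: x=6 → posterior Gamma(38, 14)
obs 12: x=1 → posterior Gamma(39, 15)

k = 2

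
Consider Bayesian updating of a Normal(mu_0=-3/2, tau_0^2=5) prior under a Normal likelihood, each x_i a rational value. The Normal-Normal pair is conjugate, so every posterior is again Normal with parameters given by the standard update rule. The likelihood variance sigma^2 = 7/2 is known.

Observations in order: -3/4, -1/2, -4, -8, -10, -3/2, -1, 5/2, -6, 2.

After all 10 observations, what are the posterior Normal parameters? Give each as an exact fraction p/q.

mu_0=-283/107, tau_0^2=35/107

obs 1: x=-3/4 → posterior Normal(-18/17, 35/17)
obs 2: x=-1/2 → posterior Normal(-23/27, 35/27)
obs 3: x=-4 → posterior Normal(-63/37, 35/37)
obs 4: x=-8 → posterior Normal(-143/47, 35/47)
obs 5: x=-10 → posterior Normal(-81/19, 35/57)
obs 6: x=-3/2 → posterior Normal(-258/67, 35/67)
obs 7: x=-1 → posterior Normal(-268/77, 5/11)
obs 8: x=5/2 → posterior Normal(-81/29, 35/87)
obs 9: x=-6 → posterior Normal(-303/97, 35/97)
obs 10: x=2 → posterior Normal(-283/107, 35/107)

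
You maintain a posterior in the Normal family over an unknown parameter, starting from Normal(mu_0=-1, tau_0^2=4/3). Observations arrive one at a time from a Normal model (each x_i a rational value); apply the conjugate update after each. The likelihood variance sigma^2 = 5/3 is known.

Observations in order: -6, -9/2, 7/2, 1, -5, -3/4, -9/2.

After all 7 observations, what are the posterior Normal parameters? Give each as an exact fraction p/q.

mu_0=-70/33, tau_0^2=20/99

obs 1: x=-6 → posterior Normal(-29/9, 20/27)
obs 2: x=-9/2 → posterior Normal(-47/13, 20/39)
obs 3: x=7/2 → posterior Normal(-33/17, 20/51)
obs 4: x=1 → posterior Normal(-29/21, 20/63)
obs 5: x=-5 → posterior Normal(-49/25, 4/15)
obs 6: x=-3/4 → posterior Normal(-52/29, 20/87)
obs 7: x=-9/2 → posterior Normal(-70/33, 20/99)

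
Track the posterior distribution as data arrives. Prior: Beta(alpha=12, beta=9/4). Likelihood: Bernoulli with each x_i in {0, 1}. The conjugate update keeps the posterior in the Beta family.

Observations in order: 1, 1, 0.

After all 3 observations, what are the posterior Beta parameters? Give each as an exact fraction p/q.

alpha=14, beta=13/4

obs 1: x=1 → posterior Beta(13, 9/4)
obs 2: x=1 → posterior Beta(14, 9/4)
obs 3: x=0 → posterior Beta(14, 13/4)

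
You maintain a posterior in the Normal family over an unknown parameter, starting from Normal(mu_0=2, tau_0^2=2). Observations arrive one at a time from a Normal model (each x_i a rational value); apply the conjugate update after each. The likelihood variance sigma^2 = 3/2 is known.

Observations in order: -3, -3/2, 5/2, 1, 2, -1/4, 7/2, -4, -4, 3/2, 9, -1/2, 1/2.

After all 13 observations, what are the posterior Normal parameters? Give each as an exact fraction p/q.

mu_0=3/5, tau_0^2=6/55

obs 1: x=-3 → posterior Normal(-6/7, 6/7)
obs 2: x=-3/2 → posterior Normal(-12/11, 6/11)
obs 3: x=5/2 → posterior Normal(-2/15, 2/5)
obs 4: x=1 → posterior Normal(2/19, 6/19)
obs 5: x=2 → posterior Normal(10/23, 6/23)
obs 6: x=-1/4 → posterior Normal(1/3, 2/9)
obs 7: x=7/2 → posterior Normal(23/31, 6/31)
obs 8: x=-4 → posterior Normal(1/5, 6/35)
obs 9: x=-4 → posterior Normal(-3/13, 2/13)
obs 10: x=3/2 → posterior Normal(-3/43, 6/43)
obs 11: x=9 → posterior Normal(33/47, 6/47)
obs 12: x=-1/2 → posterior Normal(31/51, 2/17)
obs 13: x=1/2 → posterior Normal(3/5, 6/55)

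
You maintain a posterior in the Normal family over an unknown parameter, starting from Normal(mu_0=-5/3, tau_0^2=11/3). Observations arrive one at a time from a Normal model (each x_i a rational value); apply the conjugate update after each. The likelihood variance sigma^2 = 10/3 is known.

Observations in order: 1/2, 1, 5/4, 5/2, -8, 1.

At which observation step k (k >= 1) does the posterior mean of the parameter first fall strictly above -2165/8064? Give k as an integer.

obs 1: x=1/2 → posterior Normal(-67/126, 110/63)
obs 2: x=1 → posterior Normal(-1/192, 55/48)
obs 3: x=5/4 → posterior Normal(163/516, 110/129)
obs 4: x=5/2 → posterior Normal(493/648, 55/81)
obs 5: x=-8 → posterior Normal(-563/780, 22/39)
obs 6: x=1 → posterior Normal(-431/912, 55/114)

k = 2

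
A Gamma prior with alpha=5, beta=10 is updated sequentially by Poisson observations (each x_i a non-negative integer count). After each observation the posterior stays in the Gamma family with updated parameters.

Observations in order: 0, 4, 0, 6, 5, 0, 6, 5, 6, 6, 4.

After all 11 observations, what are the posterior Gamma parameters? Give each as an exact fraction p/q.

alpha=47, beta=21

obs 1: x=0 → posterior Gamma(5, 11)
obs 2: x=4 → posterior Gamma(9, 12)
obs 3: x=0 → posterior Gamma(9, 13)
obs 4: x=6 → posterior Gamma(15, 14)
obs 5: x=5 → posterior Gamma(20, 15)
obs 6: x=0 → posterior Gamma(20, 16)
obs 7: x=6 → posterior Gamma(26, 17)
obs 8: x=5 → posterior Gamma(31, 18)
obs 9: x=6 → posterior Gamma(37, 19)
obs 10: x=6 → posterior Gamma(43, 20)
obs 11: x=4 → posterior Gamma(47, 21)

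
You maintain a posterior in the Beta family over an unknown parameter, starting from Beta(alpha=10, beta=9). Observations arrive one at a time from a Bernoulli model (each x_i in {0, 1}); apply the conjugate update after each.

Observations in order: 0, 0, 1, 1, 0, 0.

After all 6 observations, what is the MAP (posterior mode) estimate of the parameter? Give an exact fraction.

11/23

obs 1: x=0 → posterior Beta(10, 10)
obs 2: x=0 → posterior Beta(10, 11)
obs 3: x=1 → posterior Beta(11, 11)
obs 4: x=1 → posterior Beta(12, 11)
obs 5: x=0 → posterior Beta(12, 12)
obs 6: x=0 → posterior Beta(12, 13)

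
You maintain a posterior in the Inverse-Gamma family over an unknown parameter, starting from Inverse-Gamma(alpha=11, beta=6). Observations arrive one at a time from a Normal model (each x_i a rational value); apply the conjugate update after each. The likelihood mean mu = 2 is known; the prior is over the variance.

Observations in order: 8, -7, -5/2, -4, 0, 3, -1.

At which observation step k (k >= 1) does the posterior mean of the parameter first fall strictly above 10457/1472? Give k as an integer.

k = 4

obs 1: x=8 → posterior Inverse-Gamma(23/2, 24)
obs 2: x=-7 → posterior Inverse-Gamma(12, 129/2)
obs 3: x=-5/2 → posterior Inverse-Gamma(25/2, 597/8)
obs 4: x=-4 → posterior Inverse-Gamma(13, 741/8)
obs 5: x=0 → posterior Inverse-Gamma(27/2, 757/8)
obs 6: x=3 → posterior Inverse-Gamma(14, 761/8)
obs 7: x=-1 → posterior Inverse-Gamma(29/2, 797/8)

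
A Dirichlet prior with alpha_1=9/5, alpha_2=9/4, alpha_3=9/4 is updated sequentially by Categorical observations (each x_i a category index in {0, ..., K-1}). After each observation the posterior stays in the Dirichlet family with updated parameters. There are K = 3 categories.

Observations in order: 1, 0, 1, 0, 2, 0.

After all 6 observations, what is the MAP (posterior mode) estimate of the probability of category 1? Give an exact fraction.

65/186

obs 1: x=1 → posterior Dirichlet(9/5, 13/4, 9/4)
obs 2: x=0 → posterior Dirichlet(14/5, 13/4, 9/4)
obs 3: x=1 → posterior Dirichlet(14/5, 17/4, 9/4)
obs 4: x=0 → posterior Dirichlet(19/5, 17/4, 9/4)
obs 5: x=2 → posterior Dirichlet(19/5, 17/4, 13/4)
obs 6: x=0 → posterior Dirichlet(24/5, 17/4, 13/4)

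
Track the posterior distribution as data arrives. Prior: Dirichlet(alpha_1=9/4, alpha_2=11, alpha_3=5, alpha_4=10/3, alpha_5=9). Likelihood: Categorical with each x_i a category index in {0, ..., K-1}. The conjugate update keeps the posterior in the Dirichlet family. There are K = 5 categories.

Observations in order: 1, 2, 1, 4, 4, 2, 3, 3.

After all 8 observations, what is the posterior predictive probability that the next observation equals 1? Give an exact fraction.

obs 1: x=1 → posterior Dirichlet(9/4, 12, 5, 10/3, 9)
obs 2: x=2 → posterior Dirichlet(9/4, 12, 6, 10/3, 9)
obs 3: x=1 → posterior Dirichlet(9/4, 13, 6, 10/3, 9)
obs 4: x=4 → posterior Dirichlet(9/4, 13, 6, 10/3, 10)
obs 5: x=4 → posterior Dirichlet(9/4, 13, 6, 10/3, 11)
obs 6: x=2 → posterior Dirichlet(9/4, 13, 7, 10/3, 11)
obs 7: x=3 → posterior Dirichlet(9/4, 13, 7, 13/3, 11)
obs 8: x=3 → posterior Dirichlet(9/4, 13, 7, 16/3, 11)

156/463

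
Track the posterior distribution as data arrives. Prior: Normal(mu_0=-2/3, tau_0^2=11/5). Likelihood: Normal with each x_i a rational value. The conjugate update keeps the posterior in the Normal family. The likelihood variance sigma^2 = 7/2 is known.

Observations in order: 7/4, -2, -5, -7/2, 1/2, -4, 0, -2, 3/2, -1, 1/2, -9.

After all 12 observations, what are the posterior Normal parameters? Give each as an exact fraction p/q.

obs 1: x=7/4 → posterior Normal(91/342, 77/57)
obs 2: x=-2 → posterior Normal(-173/474, 77/79)
obs 3: x=-5 → posterior Normal(-833/606, 77/101)
obs 4: x=-7/2 → posterior Normal(-1295/738, 77/123)
obs 5: x=1/2 → posterior Normal(-1229/870, 77/145)
obs 6: x=-4 → posterior Normal(-1757/1002, 77/167)
obs 7: x=0 → posterior Normal(-251/162, 11/27)
obs 8: x=-2 → posterior Normal(-2021/1266, 77/211)
obs 9: x=3/2 → posterior Normal(-1823/1398, 77/233)
obs 10: x=-1 → posterior Normal(-23/18, 77/255)
obs 11: x=1/2 → posterior Normal(-1889/1662, 77/277)
obs 12: x=-9 → posterior Normal(-3077/1794, 77/299)

mu_0=-3077/1794, tau_0^2=77/299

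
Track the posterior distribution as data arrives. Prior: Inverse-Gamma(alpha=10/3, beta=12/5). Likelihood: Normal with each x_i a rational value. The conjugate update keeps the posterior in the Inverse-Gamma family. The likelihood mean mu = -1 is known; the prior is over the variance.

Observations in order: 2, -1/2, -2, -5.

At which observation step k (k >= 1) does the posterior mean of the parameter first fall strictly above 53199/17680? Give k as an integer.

obs 1: x=2 → posterior Inverse-Gamma(23/6, 69/10)
obs 2: x=-1/2 → posterior Inverse-Gamma(13/3, 281/40)
obs 3: x=-2 → posterior Inverse-Gamma(29/6, 301/40)
obs 4: x=-5 → posterior Inverse-Gamma(16/3, 621/40)

k = 4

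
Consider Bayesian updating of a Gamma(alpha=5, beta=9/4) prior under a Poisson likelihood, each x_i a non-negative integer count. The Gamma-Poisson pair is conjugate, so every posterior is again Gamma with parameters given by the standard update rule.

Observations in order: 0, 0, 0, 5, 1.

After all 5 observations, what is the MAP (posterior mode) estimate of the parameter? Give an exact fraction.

obs 1: x=0 → posterior Gamma(5, 13/4)
obs 2: x=0 → posterior Gamma(5, 17/4)
obs 3: x=0 → posterior Gamma(5, 21/4)
obs 4: x=5 → posterior Gamma(10, 25/4)
obs 5: x=1 → posterior Gamma(11, 29/4)

40/29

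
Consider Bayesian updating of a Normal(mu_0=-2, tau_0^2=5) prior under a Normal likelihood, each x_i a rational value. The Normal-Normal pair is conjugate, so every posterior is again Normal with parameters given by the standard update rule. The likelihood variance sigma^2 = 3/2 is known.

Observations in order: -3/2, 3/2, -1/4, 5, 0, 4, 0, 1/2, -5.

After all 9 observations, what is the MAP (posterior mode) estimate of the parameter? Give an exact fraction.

73/186

obs 1: x=-3/2 → posterior Normal(-21/13, 15/13)
obs 2: x=3/2 → posterior Normal(-6/23, 15/23)
obs 3: x=-1/4 → posterior Normal(-17/66, 5/11)
obs 4: x=5 → posterior Normal(83/86, 15/43)
obs 5: x=0 → posterior Normal(83/106, 15/53)
obs 6: x=4 → posterior Normal(163/126, 5/21)
obs 7: x=0 → posterior Normal(163/146, 15/73)
obs 8: x=1/2 → posterior Normal(173/166, 15/83)
obs 9: x=-5 → posterior Normal(73/186, 5/31)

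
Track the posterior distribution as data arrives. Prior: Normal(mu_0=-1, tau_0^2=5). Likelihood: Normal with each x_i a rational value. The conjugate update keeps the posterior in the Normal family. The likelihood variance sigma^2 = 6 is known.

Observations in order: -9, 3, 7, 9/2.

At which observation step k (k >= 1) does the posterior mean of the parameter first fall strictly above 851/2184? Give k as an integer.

k = 4

obs 1: x=-9 → posterior Normal(-51/11, 30/11)
obs 2: x=3 → posterior Normal(-9/4, 15/8)
obs 3: x=7 → posterior Normal(-1/21, 10/7)
obs 4: x=9/2 → posterior Normal(43/52, 15/13)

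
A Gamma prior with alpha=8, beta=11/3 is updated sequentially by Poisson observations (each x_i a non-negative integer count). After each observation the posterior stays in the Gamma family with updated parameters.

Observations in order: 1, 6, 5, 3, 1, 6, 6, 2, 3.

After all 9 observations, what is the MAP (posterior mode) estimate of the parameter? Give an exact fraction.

obs 1: x=1 → posterior Gamma(9, 14/3)
obs 2: x=6 → posterior Gamma(15, 17/3)
obs 3: x=5 → posterior Gamma(20, 20/3)
obs 4: x=3 → posterior Gamma(23, 23/3)
obs 5: x=1 → posterior Gamma(24, 26/3)
obs 6: x=6 → posterior Gamma(30, 29/3)
obs 7: x=6 → posterior Gamma(36, 32/3)
obs 8: x=2 → posterior Gamma(38, 35/3)
obs 9: x=3 → posterior Gamma(41, 38/3)

60/19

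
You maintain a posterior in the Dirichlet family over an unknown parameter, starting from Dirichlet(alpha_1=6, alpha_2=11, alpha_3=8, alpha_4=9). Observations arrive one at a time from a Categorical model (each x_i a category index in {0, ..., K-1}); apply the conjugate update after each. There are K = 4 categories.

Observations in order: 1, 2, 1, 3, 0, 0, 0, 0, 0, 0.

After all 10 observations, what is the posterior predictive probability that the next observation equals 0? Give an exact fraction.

obs 1: x=1 → posterior Dirichlet(6, 12, 8, 9)
obs 2: x=2 → posterior Dirichlet(6, 12, 9, 9)
obs 3: x=1 → posterior Dirichlet(6, 13, 9, 9)
obs 4: x=3 → posterior Dirichlet(6, 13, 9, 10)
obs 5: x=0 → posterior Dirichlet(7, 13, 9, 10)
obs 6: x=0 → posterior Dirichlet(8, 13, 9, 10)
obs 7: x=0 → posterior Dirichlet(9, 13, 9, 10)
obs 8: x=0 → posterior Dirichlet(10, 13, 9, 10)
obs 9: x=0 → posterior Dirichlet(11, 13, 9, 10)
obs 10: x=0 → posterior Dirichlet(12, 13, 9, 10)

3/11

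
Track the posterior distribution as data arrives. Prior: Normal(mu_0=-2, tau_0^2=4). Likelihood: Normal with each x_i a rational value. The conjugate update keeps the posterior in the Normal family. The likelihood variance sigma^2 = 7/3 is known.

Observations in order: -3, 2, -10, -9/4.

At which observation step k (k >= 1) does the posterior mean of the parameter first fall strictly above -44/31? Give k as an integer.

obs 1: x=-3 → posterior Normal(-50/19, 28/19)
obs 2: x=2 → posterior Normal(-26/31, 28/31)
obs 3: x=-10 → posterior Normal(-146/43, 28/43)
obs 4: x=-9/4 → posterior Normal(-173/55, 28/55)

k = 2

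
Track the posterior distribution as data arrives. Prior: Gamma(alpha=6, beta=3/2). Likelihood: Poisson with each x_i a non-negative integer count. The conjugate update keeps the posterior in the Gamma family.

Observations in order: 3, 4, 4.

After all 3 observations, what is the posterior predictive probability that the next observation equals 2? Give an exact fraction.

obs 1: x=3 → posterior Gamma(9, 5/2)
obs 2: x=4 → posterior Gamma(13, 7/2)
obs 3: x=4 → posterior Gamma(17, 9/2)

10206435200195940228/61159090448414546291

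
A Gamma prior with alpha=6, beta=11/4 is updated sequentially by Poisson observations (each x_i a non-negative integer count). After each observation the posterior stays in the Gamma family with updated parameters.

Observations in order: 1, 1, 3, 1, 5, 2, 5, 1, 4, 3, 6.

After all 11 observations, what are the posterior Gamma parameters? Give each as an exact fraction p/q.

obs 1: x=1 → posterior Gamma(7, 15/4)
obs 2: x=1 → posterior Gamma(8, 19/4)
obs 3: x=3 → posterior Gamma(11, 23/4)
obs 4: x=1 → posterior Gamma(12, 27/4)
obs 5: x=5 → posterior Gamma(17, 31/4)
obs 6: x=2 → posterior Gamma(19, 35/4)
obs 7: x=5 → posterior Gamma(24, 39/4)
obs 8: x=1 → posterior Gamma(25, 43/4)
obs 9: x=4 → posterior Gamma(29, 47/4)
obs 10: x=3 → posterior Gamma(32, 51/4)
obs 11: x=6 → posterior Gamma(38, 55/4)

alpha=38, beta=55/4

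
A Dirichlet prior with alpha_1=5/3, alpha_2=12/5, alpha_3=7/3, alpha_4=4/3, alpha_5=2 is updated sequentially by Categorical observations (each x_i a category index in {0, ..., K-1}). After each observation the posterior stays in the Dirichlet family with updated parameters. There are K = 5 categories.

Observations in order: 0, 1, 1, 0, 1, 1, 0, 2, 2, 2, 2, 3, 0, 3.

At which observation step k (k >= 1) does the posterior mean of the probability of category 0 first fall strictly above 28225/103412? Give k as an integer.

k = 7

obs 1: x=0 → posterior Dirichlet(8/3, 12/5, 7/3, 4/3, 2)
obs 2: x=1 → posterior Dirichlet(8/3, 17/5, 7/3, 4/3, 2)
obs 3: x=1 → posterior Dirichlet(8/3, 22/5, 7/3, 4/3, 2)
obs 4: x=0 → posterior Dirichlet(11/3, 22/5, 7/3, 4/3, 2)
obs 5: x=1 → posterior Dirichlet(11/3, 27/5, 7/3, 4/3, 2)
obs 6: x=1 → posterior Dirichlet(11/3, 32/5, 7/3, 4/3, 2)
obs 7: x=0 → posterior Dirichlet(14/3, 32/5, 7/3, 4/3, 2)
obs 8: x=2 → posterior Dirichlet(14/3, 32/5, 10/3, 4/3, 2)
obs 9: x=2 → posterior Dirichlet(14/3, 32/5, 13/3, 4/3, 2)
obs 10: x=2 → posterior Dirichlet(14/3, 32/5, 16/3, 4/3, 2)
obs 11: x=2 → posterior Dirichlet(14/3, 32/5, 19/3, 4/3, 2)
obs 12: x=3 → posterior Dirichlet(14/3, 32/5, 19/3, 7/3, 2)
obs 13: x=0 → posterior Dirichlet(17/3, 32/5, 19/3, 7/3, 2)
obs 14: x=3 → posterior Dirichlet(17/3, 32/5, 19/3, 10/3, 2)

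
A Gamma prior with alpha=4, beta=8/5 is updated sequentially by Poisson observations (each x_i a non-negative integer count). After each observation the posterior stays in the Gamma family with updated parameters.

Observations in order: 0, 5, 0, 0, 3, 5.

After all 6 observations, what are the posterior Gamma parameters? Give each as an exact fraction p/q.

alpha=17, beta=38/5

obs 1: x=0 → posterior Gamma(4, 13/5)
obs 2: x=5 → posterior Gamma(9, 18/5)
obs 3: x=0 → posterior Gamma(9, 23/5)
obs 4: x=0 → posterior Gamma(9, 28/5)
obs 5: x=3 → posterior Gamma(12, 33/5)
obs 6: x=5 → posterior Gamma(17, 38/5)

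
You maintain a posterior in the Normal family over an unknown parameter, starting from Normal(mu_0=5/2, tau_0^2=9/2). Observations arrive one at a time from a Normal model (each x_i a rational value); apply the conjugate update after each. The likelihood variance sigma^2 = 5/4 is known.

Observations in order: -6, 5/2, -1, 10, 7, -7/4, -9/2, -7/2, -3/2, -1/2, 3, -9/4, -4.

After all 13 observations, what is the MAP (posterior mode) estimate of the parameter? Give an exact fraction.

-65/478

obs 1: x=-6 → posterior Normal(-191/46, 45/46)
obs 2: x=5/2 → posterior Normal(-101/82, 45/82)
obs 3: x=-1 → posterior Normal(-137/118, 45/118)
obs 4: x=10 → posterior Normal(223/154, 45/154)
obs 5: x=7 → posterior Normal(5/2, 9/38)
obs 6: x=-7/4 → posterior Normal(206/113, 45/226)
obs 7: x=-9/2 → posterior Normal(125/131, 45/262)
obs 8: x=-7/2 → posterior Normal(62/149, 45/298)
obs 9: x=-3/2 → posterior Normal(35/167, 45/334)
obs 10: x=-1/2 → posterior Normal(26/185, 9/74)
obs 11: x=3 → posterior Normal(80/203, 45/406)
obs 12: x=-9/4 → posterior Normal(79/442, 45/442)
obs 13: x=-4 → posterior Normal(-65/478, 45/478)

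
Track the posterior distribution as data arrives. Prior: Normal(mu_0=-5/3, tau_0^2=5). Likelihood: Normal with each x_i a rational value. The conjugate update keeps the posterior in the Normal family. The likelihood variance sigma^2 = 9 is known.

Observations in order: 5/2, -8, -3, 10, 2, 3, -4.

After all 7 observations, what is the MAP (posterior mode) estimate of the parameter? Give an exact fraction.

-5/88

obs 1: x=5/2 → posterior Normal(-5/28, 45/14)
obs 2: x=-8 → posterior Normal(-85/38, 45/19)
obs 3: x=-3 → posterior Normal(-115/48, 15/8)
obs 4: x=10 → posterior Normal(-15/58, 45/29)
obs 5: x=2 → posterior Normal(5/68, 45/34)
obs 6: x=3 → posterior Normal(35/78, 15/13)
obs 7: x=-4 → posterior Normal(-5/88, 45/44)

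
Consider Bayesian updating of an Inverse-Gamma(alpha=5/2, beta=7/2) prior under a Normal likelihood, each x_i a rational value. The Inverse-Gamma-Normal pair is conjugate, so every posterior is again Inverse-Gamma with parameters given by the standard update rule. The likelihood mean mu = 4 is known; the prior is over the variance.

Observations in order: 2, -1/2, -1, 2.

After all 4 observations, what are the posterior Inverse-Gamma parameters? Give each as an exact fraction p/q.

obs 1: x=2 → posterior Inverse-Gamma(3, 11/2)
obs 2: x=-1/2 → posterior Inverse-Gamma(7/2, 125/8)
obs 3: x=-1 → posterior Inverse-Gamma(4, 225/8)
obs 4: x=2 → posterior Inverse-Gamma(9/2, 241/8)

alpha=9/2, beta=241/8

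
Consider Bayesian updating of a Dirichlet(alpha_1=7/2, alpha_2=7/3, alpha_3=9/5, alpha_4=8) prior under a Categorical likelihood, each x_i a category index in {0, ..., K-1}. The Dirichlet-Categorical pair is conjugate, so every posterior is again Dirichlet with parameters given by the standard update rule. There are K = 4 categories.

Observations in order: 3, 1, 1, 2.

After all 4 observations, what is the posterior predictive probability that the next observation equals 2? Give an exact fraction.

84/589

obs 1: x=3 → posterior Dirichlet(7/2, 7/3, 9/5, 9)
obs 2: x=1 → posterior Dirichlet(7/2, 10/3, 9/5, 9)
obs 3: x=1 → posterior Dirichlet(7/2, 13/3, 9/5, 9)
obs 4: x=2 → posterior Dirichlet(7/2, 13/3, 14/5, 9)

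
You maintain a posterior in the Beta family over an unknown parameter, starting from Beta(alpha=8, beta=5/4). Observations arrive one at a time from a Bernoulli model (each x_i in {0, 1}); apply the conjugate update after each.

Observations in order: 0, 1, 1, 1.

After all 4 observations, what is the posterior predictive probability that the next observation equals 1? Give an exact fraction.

44/53

obs 1: x=0 → posterior Beta(8, 9/4)
obs 2: x=1 → posterior Beta(9, 9/4)
obs 3: x=1 → posterior Beta(10, 9/4)
obs 4: x=1 → posterior Beta(11, 9/4)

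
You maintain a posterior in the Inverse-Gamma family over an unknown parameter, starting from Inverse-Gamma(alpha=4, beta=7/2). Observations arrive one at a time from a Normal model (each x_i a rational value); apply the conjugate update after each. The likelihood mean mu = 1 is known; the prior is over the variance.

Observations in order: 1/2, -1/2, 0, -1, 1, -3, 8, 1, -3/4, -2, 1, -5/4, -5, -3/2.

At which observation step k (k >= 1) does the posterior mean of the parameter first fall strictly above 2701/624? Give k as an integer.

k = 7

obs 1: x=1/2 → posterior Inverse-Gamma(9/2, 29/8)
obs 2: x=-1/2 → posterior Inverse-Gamma(5, 19/4)
obs 3: x=0 → posterior Inverse-Gamma(11/2, 21/4)
obs 4: x=-1 → posterior Inverse-Gamma(6, 29/4)
obs 5: x=1 → posterior Inverse-Gamma(13/2, 29/4)
obs 6: x=-3 → posterior Inverse-Gamma(7, 61/4)
obs 7: x=8 → posterior Inverse-Gamma(15/2, 159/4)
obs 8: x=1 → posterior Inverse-Gamma(8, 159/4)
obs 9: x=-3/4 → posterior Inverse-Gamma(17/2, 1321/32)
obs 10: x=-2 → posterior Inverse-Gamma(9, 1465/32)
obs 11: x=1 → posterior Inverse-Gamma(19/2, 1465/32)
obs 12: x=-5/4 → posterior Inverse-Gamma(10, 773/16)
obs 13: x=-5 → posterior Inverse-Gamma(21/2, 1061/16)
obs 14: x=-3/2 → posterior Inverse-Gamma(11, 1111/16)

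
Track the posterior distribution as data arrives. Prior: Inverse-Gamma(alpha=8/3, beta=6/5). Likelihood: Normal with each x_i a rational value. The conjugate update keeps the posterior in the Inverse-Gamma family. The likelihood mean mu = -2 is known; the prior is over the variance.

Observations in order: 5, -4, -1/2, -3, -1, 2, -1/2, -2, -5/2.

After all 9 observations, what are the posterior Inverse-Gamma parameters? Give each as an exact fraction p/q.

alpha=43/6, beta=1563/40

obs 1: x=5 → posterior Inverse-Gamma(19/6, 257/10)
obs 2: x=-4 → posterior Inverse-Gamma(11/3, 277/10)
obs 3: x=-1/2 → posterior Inverse-Gamma(25/6, 1153/40)
obs 4: x=-3 → posterior Inverse-Gamma(14/3, 1173/40)
obs 5: x=-1 → posterior Inverse-Gamma(31/6, 1193/40)
obs 6: x=2 → posterior Inverse-Gamma(17/3, 1513/40)
obs 7: x=-1/2 → posterior Inverse-Gamma(37/6, 779/20)
obs 8: x=-2 → posterior Inverse-Gamma(20/3, 779/20)
obs 9: x=-5/2 → posterior Inverse-Gamma(43/6, 1563/40)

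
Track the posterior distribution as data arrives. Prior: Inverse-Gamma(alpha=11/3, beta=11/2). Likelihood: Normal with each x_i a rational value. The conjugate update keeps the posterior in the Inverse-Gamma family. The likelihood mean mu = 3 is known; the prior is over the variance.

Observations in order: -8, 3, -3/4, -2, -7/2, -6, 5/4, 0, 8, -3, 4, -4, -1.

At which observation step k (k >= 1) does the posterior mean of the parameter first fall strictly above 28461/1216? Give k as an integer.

obs 1: x=-8 → posterior Inverse-Gamma(25/6, 66)
obs 2: x=3 → posterior Inverse-Gamma(14/3, 66)
obs 3: x=-3/4 → posterior Inverse-Gamma(31/6, 2337/32)
obs 4: x=-2 → posterior Inverse-Gamma(17/3, 2737/32)
obs 5: x=-7/2 → posterior Inverse-Gamma(37/6, 3413/32)
obs 6: x=-6 → posterior Inverse-Gamma(20/3, 4709/32)
obs 7: x=5/4 → posterior Inverse-Gamma(43/6, 2379/16)
obs 8: x=0 → posterior Inverse-Gamma(23/3, 2451/16)
obs 9: x=8 → posterior Inverse-Gamma(49/6, 2651/16)
obs 10: x=-3 → posterior Inverse-Gamma(26/3, 2939/16)
obs 11: x=4 → posterior Inverse-Gamma(55/6, 2947/16)
obs 12: x=-4 → posterior Inverse-Gamma(29/3, 3339/16)
obs 13: x=-1 → posterior Inverse-Gamma(61/6, 3467/16)

k = 6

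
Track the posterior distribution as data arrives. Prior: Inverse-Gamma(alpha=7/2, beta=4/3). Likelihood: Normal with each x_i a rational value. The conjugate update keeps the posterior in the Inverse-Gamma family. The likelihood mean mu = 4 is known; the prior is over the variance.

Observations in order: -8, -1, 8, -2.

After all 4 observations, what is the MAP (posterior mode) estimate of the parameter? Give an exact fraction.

671/39

obs 1: x=-8 → posterior Inverse-Gamma(4, 220/3)
obs 2: x=-1 → posterior Inverse-Gamma(9/2, 515/6)
obs 3: x=8 → posterior Inverse-Gamma(5, 563/6)
obs 4: x=-2 → posterior Inverse-Gamma(11/2, 671/6)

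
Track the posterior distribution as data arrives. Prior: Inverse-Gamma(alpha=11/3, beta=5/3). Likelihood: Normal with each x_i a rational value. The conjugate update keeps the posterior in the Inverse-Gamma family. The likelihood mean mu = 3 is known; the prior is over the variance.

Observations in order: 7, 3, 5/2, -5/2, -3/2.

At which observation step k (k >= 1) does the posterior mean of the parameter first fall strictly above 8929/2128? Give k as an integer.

k = 4

obs 1: x=7 → posterior Inverse-Gamma(25/6, 29/3)
obs 2: x=3 → posterior Inverse-Gamma(14/3, 29/3)
obs 3: x=5/2 → posterior Inverse-Gamma(31/6, 235/24)
obs 4: x=-5/2 → posterior Inverse-Gamma(17/3, 299/12)
obs 5: x=-3/2 → posterior Inverse-Gamma(37/6, 841/24)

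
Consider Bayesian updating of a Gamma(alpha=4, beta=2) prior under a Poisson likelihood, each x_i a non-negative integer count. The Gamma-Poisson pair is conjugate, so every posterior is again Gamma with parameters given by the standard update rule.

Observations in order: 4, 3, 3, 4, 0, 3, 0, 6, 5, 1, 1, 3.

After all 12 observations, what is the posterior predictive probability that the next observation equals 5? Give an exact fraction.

obs 1: x=4 → posterior Gamma(8, 3)
obs 2: x=3 → posterior Gamma(11, 4)
obs 3: x=3 → posterior Gamma(14, 5)
obs 4: x=4 → posterior Gamma(18, 6)
obs 5: x=0 → posterior Gamma(18, 7)
obs 6: x=3 → posterior Gamma(21, 8)
obs 7: x=0 → posterior Gamma(21, 9)
obs 8: x=6 → posterior Gamma(27, 10)
obs 9: x=5 → posterior Gamma(32, 11)
obs 10: x=1 → posterior Gamma(33, 12)
obs 11: x=1 → posterior Gamma(34, 13)
obs 12: x=3 → posterior Gamma(37, 14)

1911832542820534431984360016692870420123921416192/24878997722115027320114677422679960727691650390625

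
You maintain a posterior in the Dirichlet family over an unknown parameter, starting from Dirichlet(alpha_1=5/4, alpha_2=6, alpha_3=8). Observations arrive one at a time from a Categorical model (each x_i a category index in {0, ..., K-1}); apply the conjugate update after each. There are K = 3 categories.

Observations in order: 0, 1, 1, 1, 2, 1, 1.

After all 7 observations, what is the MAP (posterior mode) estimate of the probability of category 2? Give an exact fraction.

obs 1: x=0 → posterior Dirichlet(9/4, 6, 8)
obs 2: x=1 → posterior Dirichlet(9/4, 7, 8)
obs 3: x=1 → posterior Dirichlet(9/4, 8, 8)
obs 4: x=1 → posterior Dirichlet(9/4, 9, 8)
obs 5: x=2 → posterior Dirichlet(9/4, 9, 9)
obs 6: x=1 → posterior Dirichlet(9/4, 10, 9)
obs 7: x=1 → posterior Dirichlet(9/4, 11, 9)

32/77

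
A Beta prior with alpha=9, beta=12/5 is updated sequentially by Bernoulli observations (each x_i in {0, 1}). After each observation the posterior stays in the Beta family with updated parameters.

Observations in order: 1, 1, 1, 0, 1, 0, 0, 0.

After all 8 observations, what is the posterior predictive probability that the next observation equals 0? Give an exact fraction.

32/97

obs 1: x=1 → posterior Beta(10, 12/5)
obs 2: x=1 → posterior Beta(11, 12/5)
obs 3: x=1 → posterior Beta(12, 12/5)
obs 4: x=0 → posterior Beta(12, 17/5)
obs 5: x=1 → posterior Beta(13, 17/5)
obs 6: x=0 → posterior Beta(13, 22/5)
obs 7: x=0 → posterior Beta(13, 27/5)
obs 8: x=0 → posterior Beta(13, 32/5)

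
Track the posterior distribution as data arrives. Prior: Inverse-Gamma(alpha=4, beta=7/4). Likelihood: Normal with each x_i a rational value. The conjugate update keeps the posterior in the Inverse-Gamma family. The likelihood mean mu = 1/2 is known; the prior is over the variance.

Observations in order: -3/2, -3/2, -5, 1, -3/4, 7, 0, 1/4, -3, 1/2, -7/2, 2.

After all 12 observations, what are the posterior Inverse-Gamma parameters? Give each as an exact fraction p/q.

obs 1: x=-3/2 → posterior Inverse-Gamma(9/2, 15/4)
obs 2: x=-3/2 → posterior Inverse-Gamma(5, 23/4)
obs 3: x=-5 → posterior Inverse-Gamma(11/2, 167/8)
obs 4: x=1 → posterior Inverse-Gamma(6, 21)
obs 5: x=-3/4 → posterior Inverse-Gamma(13/2, 697/32)
obs 6: x=7 → posterior Inverse-Gamma(7, 1373/32)
obs 7: x=0 → posterior Inverse-Gamma(15/2, 1377/32)
obs 8: x=1/4 → posterior Inverse-Gamma(8, 689/16)
obs 9: x=-3 → posterior Inverse-Gamma(17/2, 787/16)
obs 10: x=1/2 → posterior Inverse-Gamma(9, 787/16)
obs 11: x=-7/2 → posterior Inverse-Gamma(19/2, 915/16)
obs 12: x=2 → posterior Inverse-Gamma(10, 933/16)

alpha=10, beta=933/16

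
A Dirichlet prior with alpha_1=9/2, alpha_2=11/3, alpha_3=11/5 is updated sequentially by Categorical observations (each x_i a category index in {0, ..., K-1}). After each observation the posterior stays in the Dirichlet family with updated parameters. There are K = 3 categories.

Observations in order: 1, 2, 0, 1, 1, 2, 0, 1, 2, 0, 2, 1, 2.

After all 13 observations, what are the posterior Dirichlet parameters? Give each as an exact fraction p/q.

obs 1: x=1 → posterior Dirichlet(9/2, 14/3, 11/5)
obs 2: x=2 → posterior Dirichlet(9/2, 14/3, 16/5)
obs 3: x=0 → posterior Dirichlet(11/2, 14/3, 16/5)
obs 4: x=1 → posterior Dirichlet(11/2, 17/3, 16/5)
obs 5: x=1 → posterior Dirichlet(11/2, 20/3, 16/5)
obs 6: x=2 → posterior Dirichlet(11/2, 20/3, 21/5)
obs 7: x=0 → posterior Dirichlet(13/2, 20/3, 21/5)
obs 8: x=1 → posterior Dirichlet(13/2, 23/3, 21/5)
obs 9: x=2 → posterior Dirichlet(13/2, 23/3, 26/5)
obs 10: x=0 → posterior Dirichlet(15/2, 23/3, 26/5)
obs 11: x=2 → posterior Dirichlet(15/2, 23/3, 31/5)
obs 12: x=1 → posterior Dirichlet(15/2, 26/3, 31/5)
obs 13: x=2 → posterior Dirichlet(15/2, 26/3, 36/5)

alpha_1=15/2, alpha_2=26/3, alpha_3=36/5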